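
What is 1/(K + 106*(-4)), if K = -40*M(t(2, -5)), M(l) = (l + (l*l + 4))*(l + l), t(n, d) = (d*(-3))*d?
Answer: 1/33323576 ≈ 3.0009e-8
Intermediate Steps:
t(n, d) = -3*d² (t(n, d) = (-3*d)*d = -3*d²)
M(l) = 2*l*(4 + l + l²) (M(l) = (l + (l² + 4))*(2*l) = (l + (4 + l²))*(2*l) = (4 + l + l²)*(2*l) = 2*l*(4 + l + l²))
K = 33324000 (K = -80*(-3*(-5)²)*(4 - 3*(-5)² + (-3*(-5)²)²) = -80*(-3*25)*(4 - 3*25 + (-3*25)²) = -80*(-75)*(4 - 75 + (-75)²) = -80*(-75)*(4 - 75 + 5625) = -80*(-75)*5554 = -40*(-833100) = 33324000)
1/(K + 106*(-4)) = 1/(33324000 + 106*(-4)) = 1/(33324000 - 424) = 1/33323576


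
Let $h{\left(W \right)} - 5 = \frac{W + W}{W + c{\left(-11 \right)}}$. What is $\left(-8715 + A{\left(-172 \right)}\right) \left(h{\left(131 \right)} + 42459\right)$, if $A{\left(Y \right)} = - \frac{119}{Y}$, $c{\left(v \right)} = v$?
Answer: $- \frac{3819054361031}{10320} \approx -3.7006 \cdot 10^{8}$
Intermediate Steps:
$h{\left(W \right)} = 5 + \frac{2 W}{-11 + W}$ ($h{\left(W \right)} = 5 + \frac{W + W}{W - 11} = 5 + \frac{2 W}{-11 + W}$)
$\left(-8715 + A{\left(-172 \right)}\right) \left(h{\left(131 \right)} + 42459\right) = \left(-8715 - \frac{119}{-172}\right) \left(\frac{-55 + 7 \cdot 131}{-11 + 131} + 42459\right) = \left(-8715 - - \frac{119}{172}\right) \left(\frac{-55 + 917}{120} + 42459\right) = \left(-8715 + \frac{119}{172}\right) \left(\frac{1}{120} \cdot 862 + 42459\right) = - \frac{1498861 \left(\frac{431}{60} + 42459\right)}{172} = \left(- \frac{1498861}{172}\right) \frac{2547971}{60} = - \frac{3819054361031}{10320}$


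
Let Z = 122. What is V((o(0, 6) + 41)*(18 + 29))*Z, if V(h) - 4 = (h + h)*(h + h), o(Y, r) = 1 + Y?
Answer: 1901578376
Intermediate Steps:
V(h) = 4 + 4*h² (V(h) = 4 + (h + h)*(h + h) = 4 + (2*h)*(2*h) = 4 + 4*h²)
V((o(0, 6) + 41)*(18 + 29))*Z = (4 + 4*(((1 + 0) + 41)*(18 + 29))²)*122 = (4 + 4*((1 + 41)*47)²)*122 = (4 + 4*(42*47)²)*122 = (4 + 4*1974²)*122 = (4 + 4*3896676)*122 = (4 + 15586704)*122 = 15586708*122 = 1901578376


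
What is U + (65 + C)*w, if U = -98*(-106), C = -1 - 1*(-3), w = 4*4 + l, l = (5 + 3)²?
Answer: 15748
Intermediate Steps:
l = 64 (l = 8² = 64)
w = 80 (w = 4*4 + 64 = 16 + 64 = 80)
C = 2 (C = -1 + 3 = 2)
U = 10388
U + (65 + C)*w = 10388 + (65 + 2)*80 = 10388 + 67*80 = 10388 + 5360 = 15748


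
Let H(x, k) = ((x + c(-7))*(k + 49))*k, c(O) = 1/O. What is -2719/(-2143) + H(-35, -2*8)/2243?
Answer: 321041003/33647243 ≈ 9.5414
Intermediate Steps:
H(x, k) = k*(49 + k)*(-⅐ + x) (H(x, k) = ((x + 1/(-7))*(k + 49))*k = ((x - ⅐)*(49 + k))*k = ((-⅐ + x)*(49 + k))*k = ((49 + k)*(-⅐ + x))*k = k*(49 + k)*(-⅐ + x))
-2719/(-2143) + H(-35, -2*8)/2243 = -2719/(-2143) + ((-2*8)*(-49 - (-2)*8 + 343*(-35) + 7*(-2*8)*(-35))/7)/2243 = -2719*(-1/2143) + ((⅐)*(-16)*(-49 - 1*(-16) - 12005 + 7*(-16)*(-35)))*(1/2243) = 2719/2143 + ((⅐)*(-16)*(-49 + 16 - 12005 + 3920))*(1/2243) = 2719/2143 + ((⅐)*(-16)*(-8118))*(1/2243) = 2719/2143 + (129888/7)*(1/2243) = 2719/2143 + 129888/15701 = 321041003/33647243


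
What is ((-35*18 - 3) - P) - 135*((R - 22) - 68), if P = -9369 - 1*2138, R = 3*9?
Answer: 19379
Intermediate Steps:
R = 27
P = -11507 (P = -9369 - 2138 = -11507)
((-35*18 - 3) - P) - 135*((R - 22) - 68) = ((-35*18 - 3) - 1*(-11507)) - 135*((27 - 22) - 68) = ((-630 - 3) + 11507) - 135*(5 - 68) = (-633 + 11507) - 135*(-63) = 10874 - 1*(-8505) = 10874 + 8505 = 19379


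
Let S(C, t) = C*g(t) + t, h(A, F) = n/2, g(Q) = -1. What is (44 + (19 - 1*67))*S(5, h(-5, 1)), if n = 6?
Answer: 8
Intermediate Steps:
h(A, F) = 3 (h(A, F) = 6/2 = 6*(1/2) = 3)
S(C, t) = t - C (S(C, t) = C*(-1) + t = -C + t = t - C)
(44 + (19 - 1*67))*S(5, h(-5, 1)) = (44 + (19 - 1*67))*(3 - 1*5) = (44 + (19 - 67))*(3 - 5) = (44 - 48)*(-2) = -4*(-2) = 8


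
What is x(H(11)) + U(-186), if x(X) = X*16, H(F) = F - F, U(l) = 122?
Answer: 122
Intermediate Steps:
H(F) = 0
x(X) = 16*X
x(H(11)) + U(-186) = 16*0 + 122 = 0 + 122 = 122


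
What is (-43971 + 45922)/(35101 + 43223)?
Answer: 1951/78324 ≈ 0.024909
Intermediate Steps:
(-43971 + 45922)/(35101 + 43223) = 1951/78324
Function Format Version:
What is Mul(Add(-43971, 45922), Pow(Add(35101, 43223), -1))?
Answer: Rational(1951, 78324) ≈ 0.024909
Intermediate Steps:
Mul(Add(-43971, 45922), Pow(Add(35101, 43223), -1)) = Mul(1951, Pow(78324, -1)) = Mul(1951, Rational(1, 78324)) = Rational(1951, 78324)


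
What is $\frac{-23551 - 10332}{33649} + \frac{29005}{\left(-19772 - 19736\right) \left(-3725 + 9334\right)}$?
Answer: $- \frac{1072780199103}{1065232988204} \approx -1.0071$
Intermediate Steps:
$\frac{-23551 - 10332}{33649} + \frac{29005}{\left(-19772 - 19736\right) \left(-3725 + 9334\right)} = \left(-23551 - 10332\right) \frac{1}{33649} + \frac{29005}{\left(-39508\right) 5609} = \left(-33883\right) \frac{1}{33649} + \frac{29005}{-221600372} = - \frac{33883}{33649} + 29005 \left(- \frac{1}{221600372}\right) = - \frac{33883}{33649} - \frac{29005}{221600372} = - \frac{1072780199103}{1065232988204}$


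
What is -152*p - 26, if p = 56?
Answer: -8538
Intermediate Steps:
-152*p - 26 = -152*56 - 26 = -8512 - 26 = -8538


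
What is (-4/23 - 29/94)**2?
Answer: 1087849/4674244 ≈ 0.23273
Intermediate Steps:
(-4/23 - 29/94)**2 = (-1043/2162)**2 = 1087849/4674244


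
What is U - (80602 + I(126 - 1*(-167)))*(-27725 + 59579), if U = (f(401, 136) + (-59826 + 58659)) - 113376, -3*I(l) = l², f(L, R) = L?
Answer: -1656065568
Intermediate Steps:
I(l) = -l²/3
U = -114142 (U = (401 + (-59826 + 58659)) - 113376 = (401 - 1167) - 113376 = -766 - 113376 = -114142)
U - (80602 + I(126 - 1*(-167)))*(-27725 + 59579) = -114142 - (80602 - (126 - 1*(-167))²/3)*(-27725 + 59579) = -114142 - (80602 - (126 + 167)²/3)*31854 = -114142 - (80602 - ⅓*293²)*31854 = -114142 - (80602 - ⅓*85849)*31854 = -114142 - (80602 - 85849/3)*31854 = -114142 - 155957*31854/3 = -114142 - 1*1655951426 = -114142 - 1655951426 = -1656065568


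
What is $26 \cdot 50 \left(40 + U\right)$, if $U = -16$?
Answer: $31200$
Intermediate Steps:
$26 \cdot 50 \left(40 + U\right) = 26 \cdot 50 \left(40 - 16\right) = 1300 \cdot 24 = 31200$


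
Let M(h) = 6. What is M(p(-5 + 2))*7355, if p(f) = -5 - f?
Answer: 44130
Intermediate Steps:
M(p(-5 + 2))*7355 = 6*7355 = 44130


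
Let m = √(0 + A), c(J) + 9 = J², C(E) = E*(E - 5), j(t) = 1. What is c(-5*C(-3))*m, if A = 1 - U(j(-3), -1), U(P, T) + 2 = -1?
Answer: 28782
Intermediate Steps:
U(P, T) = -3 (U(P, T) = -2 - 1 = -3)
C(E) = E*(-5 + E)
c(J) = -9 + J²
A = 4 (A = 1 - 1*(-3) = 1 + 3 = 4)
m = 2 (m = √(0 + 4) = √4 = 2)
c(-5*C(-3))*m = (-9 + (-(-15)*(-5 - 3))²)*2 = (-9 + (-(-15)*(-8))²)*2 = (-9 + (-5*24)²)*2 = (-9 + (-120)²)*2 = (-9 + 14400)*2 = 14391*2 = 28782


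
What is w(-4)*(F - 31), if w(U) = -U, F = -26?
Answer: -228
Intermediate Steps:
w(-4)*(F - 31) = (-1*(-4))*(-26 - 31) = 4*(-57) = -228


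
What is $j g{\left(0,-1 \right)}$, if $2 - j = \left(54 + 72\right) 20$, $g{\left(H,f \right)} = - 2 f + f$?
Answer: $-2518$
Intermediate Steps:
$g{\left(H,f \right)} = - f$
$j = -2518$ ($j = 2 - \left(54 + 72\right) 20 = 2 - 126 \cdot 20 = 2 - 2520 = -2518$)
$j g{\left(0,-1 \right)} = - 2518 \left(\left(-1\right) \left(-1\right)\right) = \left(-2518\right) 1 = -2518$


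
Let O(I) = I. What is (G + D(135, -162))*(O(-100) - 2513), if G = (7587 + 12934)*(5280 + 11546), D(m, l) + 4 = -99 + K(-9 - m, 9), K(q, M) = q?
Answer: -902232576687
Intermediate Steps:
D(m, l) = -112 - m (D(m, l) = -4 + (-99 + (-9 - m)) = -4 + (-108 - m) = -112 - m)
G = 345286346 (G = 20521*16826 = 345286346)
(G + D(135, -162))*(O(-100) - 2513) = (345286346 + (-112 - 1*135))*(-100 - 2513) = (345286346 + (-112 - 135))*(-2613) = (345286346 - 247)*(-2613) = 345286099*(-2613) = -902232576687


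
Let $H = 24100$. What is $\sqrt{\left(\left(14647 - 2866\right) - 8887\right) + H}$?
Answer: $\sqrt{26994} \approx 164.3$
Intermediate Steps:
$\sqrt{\left(\left(14647 - 2866\right) - 8887\right) + H} = \sqrt{\left(\left(14647 - 2866\right) - 8887\right) + 24100} = \sqrt{\left(11781 - 8887\right) + 24100} = \sqrt{2894 + 24100} = \sqrt{26994}$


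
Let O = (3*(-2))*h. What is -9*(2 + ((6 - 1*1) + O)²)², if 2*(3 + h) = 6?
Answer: -6561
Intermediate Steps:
h = 0 (h = -3 + (½)*6 = -3 + 3 = 0)
O = 0 (O = (3*(-2))*0 = -6*0 = 0)
-9*(2 + ((6 - 1*1) + O)²)² = -9*(2 + ((6 - 1*1) + 0)²)² = -9*(2 + ((6 - 1) + 0)²)² = -9*(2 + (5 + 0)²)² = -9*(2 + 5²)² = -9*(2 + 25)² = -9*27² = -9*729 = -6561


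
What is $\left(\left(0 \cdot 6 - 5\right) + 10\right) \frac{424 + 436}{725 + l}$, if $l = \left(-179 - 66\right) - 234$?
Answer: $\frac{2150}{123} \approx 17.48$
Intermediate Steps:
$l = -479$ ($l = -245 - 234 = -479$)
$\left(\left(0 \cdot 6 - 5\right) + 10\right) \frac{424 + 436}{725 + l} = \left(\left(0 \cdot 6 - 5\right) + 10\right) \frac{424 + 436}{725 - 479} = \left(\left(0 - 5\right) + 10\right) \frac{860}{246} = \left(-5 + 10\right) 860 \cdot \frac{1}{246} = 5 \cdot \frac{430}{123} = \frac{2150}{123}$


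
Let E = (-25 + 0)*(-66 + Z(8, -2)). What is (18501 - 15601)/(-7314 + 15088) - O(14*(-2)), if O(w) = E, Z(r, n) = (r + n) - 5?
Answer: -6314925/3887 ≈ -1624.6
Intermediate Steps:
Z(r, n) = -5 + n + r (Z(r, n) = (n + r) - 5 = -5 + n + r)
E = 1625 (E = (-25 + 0)*(-66 + (-5 - 2 + 8)) = -25*(-66 + 1) = -25*(-65) = 1625)
O(w) = 1625
(18501 - 15601)/(-7314 + 15088) - O(14*(-2)) = (18501 - 15601)/(-7314 + 15088) - 1*1625 = 2900/7774 - 1625 = 2900*(1/7774) - 1625 = 1450/3887 - 1625 = -6314925/3887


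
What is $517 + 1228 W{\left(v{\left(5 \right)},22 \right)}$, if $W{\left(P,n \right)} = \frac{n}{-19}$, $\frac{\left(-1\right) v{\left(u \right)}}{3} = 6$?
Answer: $- \frac{17193}{19} \approx -904.89$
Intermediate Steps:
$v{\left(u \right)} = -18$ ($v{\left(u \right)} = \left(-3\right) 6 = -18$)
$W{\left(P,n \right)} = - \frac{n}{19}$ ($W{\left(P,n \right)} = n \left(- \frac{1}{19}\right) = - \frac{n}{19}$)
$517 + 1228 W{\left(v{\left(5 \right)},22 \right)} = 517 + 1228 \left(\left(- \frac{1}{19}\right) 22\right) = 517 + 1228 \left(- \frac{22}{19}\right) = 517 - \frac{27016}{19} = - \frac{17193}{19}$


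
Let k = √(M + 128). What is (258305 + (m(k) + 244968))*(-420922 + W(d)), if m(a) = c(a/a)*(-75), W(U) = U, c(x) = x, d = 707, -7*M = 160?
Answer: -211451347570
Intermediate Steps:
M = -160/7 (M = -⅐*160 = -160/7 ≈ -22.857)
k = 4*√322/7 (k = √(-160/7 + 128) = √(736/7) = 4*√322/7 ≈ 10.254)
m(a) = -75 (m(a) = (a/a)*(-75) = 1*(-75) = -75)
(258305 + (m(k) + 244968))*(-420922 + W(d)) = (258305 + (-75 + 244968))*(-420922 + 707) = (258305 + 244893)*(-420215) = 503198*(-420215) = -211451347570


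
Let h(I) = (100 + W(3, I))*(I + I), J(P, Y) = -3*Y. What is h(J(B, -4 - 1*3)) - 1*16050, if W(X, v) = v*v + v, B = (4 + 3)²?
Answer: 7554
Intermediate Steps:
B = 49 (B = 7² = 49)
W(X, v) = v + v² (W(X, v) = v² + v = v + v²)
h(I) = 2*I*(100 + I*(1 + I)) (h(I) = (100 + I*(1 + I))*(I + I) = (100 + I*(1 + I))*(2*I) = 2*I*(100 + I*(1 + I)))
h(J(B, -4 - 1*3)) - 1*16050 = 2*(-3*(-4 - 1*3))*(100 + (-3*(-4 - 1*3))*(1 - 3*(-4 - 1*3))) - 1*16050 = 2*(-3*(-4 - 3))*(100 + (-3*(-4 - 3))*(1 - 3*(-4 - 3))) - 16050 = 2*(-3*(-7))*(100 + (-3*(-7))*(1 - 3*(-7))) - 16050 = 2*21*(100 + 21*(1 + 21)) - 16050 = 2*21*(100 + 21*22) - 16050 = 2*21*(100 + 462) - 16050 = 2*21*562 - 16050 = 23604 - 16050 = 7554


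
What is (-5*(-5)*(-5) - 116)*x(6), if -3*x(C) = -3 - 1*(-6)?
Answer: 241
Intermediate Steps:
x(C) = -1 (x(C) = -(-3 - 1*(-6))/3 = -(-3 + 6)/3 = -⅓*3 = -1)
(-5*(-5)*(-5) - 116)*x(6) = (-5*(-5)*(-5) - 116)*(-1) = (-1*(-25)*(-5) - 116)*(-1) = (25*(-5) - 116)*(-1) = (-125 - 116)*(-1) = -241*(-1) = 241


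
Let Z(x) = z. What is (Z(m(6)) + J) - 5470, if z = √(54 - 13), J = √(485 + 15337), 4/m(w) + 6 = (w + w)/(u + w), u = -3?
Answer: -5470 + √41 + 3*√1758 ≈ -5337.8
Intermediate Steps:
m(w) = 4/(-6 + 2*w/(-3 + w)) (m(w) = 4/(-6 + (w + w)/(-3 + w)) = 4/(-6 + (2*w)/(-3 + w)) = 4/(-6 + 2*w/(-3 + w)))
J = 3*√1758 (J = √15822 = 3*√1758 ≈ 125.79)
z = √41 ≈ 6.4031
Z(x) = √41
(Z(m(6)) + J) - 5470 = (√41 + 3*√1758) - 5470 = -5470 + √41 + 3*√1758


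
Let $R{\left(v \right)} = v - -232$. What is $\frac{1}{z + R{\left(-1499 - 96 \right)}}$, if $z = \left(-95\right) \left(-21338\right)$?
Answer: $\frac{1}{2025747} \approx 4.9364 \cdot 10^{-7}$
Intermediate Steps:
$R{\left(v \right)} = 232 + v$ ($R{\left(v \right)} = v + 232 = 232 + v$)
$z = 2027110$
$\frac{1}{z + R{\left(-1499 - 96 \right)}} = \frac{1}{2027110 + \left(232 - 1595\right)} = \frac{1}{2027110 - 1363} = \frac{1}{2025747}$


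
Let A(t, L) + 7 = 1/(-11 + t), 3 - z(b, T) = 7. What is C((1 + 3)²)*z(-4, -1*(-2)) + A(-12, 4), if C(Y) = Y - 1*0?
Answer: -1634/23 ≈ -71.043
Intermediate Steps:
z(b, T) = -4 (z(b, T) = 3 - 1*7 = 3 - 7 = -4)
C(Y) = Y (C(Y) = Y + 0 = Y)
A(t, L) = -7 + 1/(-11 + t)
C((1 + 3)²)*z(-4, -1*(-2)) + A(-12, 4) = (1 + 3)²*(-4) + (78 - 7*(-12))/(-11 - 12) = 4²*(-4) + (78 + 84)/(-23) = 16*(-4) - 1/23*162 = -64 - 162/23 = -1634/23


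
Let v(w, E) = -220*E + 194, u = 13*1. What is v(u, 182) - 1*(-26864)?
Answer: -12982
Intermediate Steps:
u = 13
v(w, E) = 194 - 220*E
v(u, 182) - 1*(-26864) = (194 - 220*182) - 1*(-26864) = (194 - 40040) + 26864 = -39846 + 26864 = -12982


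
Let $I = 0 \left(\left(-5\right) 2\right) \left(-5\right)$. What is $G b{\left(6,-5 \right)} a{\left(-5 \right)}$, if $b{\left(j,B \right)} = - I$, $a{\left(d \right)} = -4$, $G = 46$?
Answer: $0$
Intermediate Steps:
$I = 0$ ($I = 0 \left(-10\right) \left(-5\right) = 0 \left(-5\right) = 0$)
$b{\left(j,B \right)} = 0$ ($b{\left(j,B \right)} = \left(-1\right) 0 = 0$)
$G b{\left(6,-5 \right)} a{\left(-5 \right)} = 46 \cdot 0 \left(-4\right) = 0 \left(-4\right) = 0$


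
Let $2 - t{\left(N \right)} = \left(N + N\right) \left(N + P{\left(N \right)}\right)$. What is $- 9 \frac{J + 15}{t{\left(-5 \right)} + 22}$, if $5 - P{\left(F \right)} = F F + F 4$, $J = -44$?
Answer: $- \frac{261}{26} \approx -10.038$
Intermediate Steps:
$P{\left(F \right)} = 5 - F^{2} - 4 F$ ($P{\left(F \right)} = 5 - \left(F F + F 4\right) = 5 - \left(F^{2} + 4 F\right) = 5 - F^{2} - 4 F$)
$t{\left(N \right)} = 2 - 2 N \left(5 - N^{2} - 3 N\right)$ ($t{\left(N \right)} = 2 - \left(N + N\right) \left(N - \left(-5 + N^{2} + 4 N\right)\right) = 2 - 2 N \left(5 - N^{2} - 3 N\right)$)
$- 9 \frac{J + 15}{t{\left(-5 \right)} + 22} = - 9 \frac{-44 + 15}{\left(2 - -50 + 2 \left(-5\right)^{3} + 6 \left(-5\right)^{2}\right) + 22} = - 9 \left(- \frac{29}{\left(2 + 50 + 2 \left(-125\right) + 6 \cdot 25\right) + 22}\right) = - 9 \left(- \frac{29}{\left(2 + 50 - 250 + 150\right) + 22}\right) = - 9 \left(- \frac{29}{-48 + 22}\right) = - 9 \left(- \frac{29}{-26}\right) = - 9 \left(\left(-29\right) \left(- \frac{1}{26}\right)\right) = \left(-9\right) \frac{29}{26} = - \frac{261}{26}$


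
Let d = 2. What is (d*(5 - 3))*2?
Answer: 8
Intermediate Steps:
(d*(5 - 3))*2 = (2*(5 - 3))*2 = (2*2)*2 = 4*2 = 8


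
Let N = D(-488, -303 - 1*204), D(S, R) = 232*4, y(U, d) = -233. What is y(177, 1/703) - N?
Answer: -1161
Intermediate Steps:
D(S, R) = 928
N = 928
y(177, 1/703) - N = -233 - 1*928 = -233 - 928 = -1161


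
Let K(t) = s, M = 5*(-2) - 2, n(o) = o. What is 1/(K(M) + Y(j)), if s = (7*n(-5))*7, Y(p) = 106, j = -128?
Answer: -1/139 ≈ -0.0071942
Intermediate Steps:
M = -12 (M = -10 - 2 = -12)
s = -245 (s = (7*(-5))*7 = -35*7 = -245)
K(t) = -245
1/(K(M) + Y(j)) = 1/(-245 + 106) = 1/(-139) = -1/139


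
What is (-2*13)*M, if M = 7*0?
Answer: 0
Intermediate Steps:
M = 0
(-2*13)*M = -2*13*0 = -26*0 = 0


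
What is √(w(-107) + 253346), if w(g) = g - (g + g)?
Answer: 17*√877 ≈ 503.44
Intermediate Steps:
w(g) = -g (w(g) = g - 2*g = -g)
√(w(-107) + 253346) = √(-1*(-107) + 253346) = √(107 + 253346) = √253453 = 17*√877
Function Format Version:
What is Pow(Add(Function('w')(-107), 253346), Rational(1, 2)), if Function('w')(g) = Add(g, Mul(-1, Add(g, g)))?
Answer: Mul(17, Pow(877, Rational(1, 2))) ≈ 503.44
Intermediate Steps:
Function('w')(g) = Mul(-1, g) (Function('w')(g) = Add(g, Mul(-1, Mul(2, g))) = Add(g, Mul(-2, g)) = Mul(-1, g))
Pow(Add(Function('w')(-107), 253346), Rational(1, 2)) = Pow(Add(Mul(-1, -107), 253346), Rational(1, 2)) = Pow(Add(107, 253346), Rational(1, 2)) = Pow(253453, Rational(1, 2)) = Mul(17, Pow(877, Rational(1, 2)))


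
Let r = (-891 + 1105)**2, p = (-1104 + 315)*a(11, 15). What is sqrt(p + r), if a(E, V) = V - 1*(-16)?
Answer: sqrt(21337) ≈ 146.07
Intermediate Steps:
a(E, V) = 16 + V (a(E, V) = V + 16 = 16 + V)
p = -24459 (p = (-1104 + 315)*(16 + 15) = -789*31 = -24459)
r = 45796 (r = 214**2 = 45796)
sqrt(p + r) = sqrt(-24459 + 45796) = sqrt(21337)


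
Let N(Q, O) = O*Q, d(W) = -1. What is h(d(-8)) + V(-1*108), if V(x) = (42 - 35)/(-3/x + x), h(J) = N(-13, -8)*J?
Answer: -404500/3887 ≈ -104.06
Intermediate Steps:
h(J) = 104*J (h(J) = (-8*(-13))*J = 104*J)
V(x) = 7/(x - 3/x)
h(d(-8)) + V(-1*108) = 104*(-1) + 7*(-1*108)/(-3 + (-1*108)²) = -104 + 7*(-108)/(-3 + (-108)²) = -104 + 7*(-108)/(-3 + 11664) = -104 + 7*(-108)/11661 = -104 + 7*(-108)*(1/11661) = -104 - 252/3887 = -404500/3887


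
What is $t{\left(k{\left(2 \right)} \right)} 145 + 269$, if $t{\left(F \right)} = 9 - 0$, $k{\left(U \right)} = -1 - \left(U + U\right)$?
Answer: $1574$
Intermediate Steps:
$k{\left(U \right)} = -1 - 2 U$
$t{\left(F \right)} = 9$ ($t{\left(F \right)} = 9 + 0 = 9$)
$t{\left(k{\left(2 \right)} \right)} 145 + 269 = 9 \cdot 145 + 269 = 1305 + 269 = 1574$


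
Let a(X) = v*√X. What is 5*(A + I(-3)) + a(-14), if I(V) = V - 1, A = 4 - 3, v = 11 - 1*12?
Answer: -15 - I*√14 ≈ -15.0 - 3.7417*I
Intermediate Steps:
v = -1 (v = 11 - 12 = -1)
A = 1
I(V) = -1 + V
a(X) = -√X
5*(A + I(-3)) + a(-14) = 5*(1 + (-1 - 3)) - √(-14) = 5*(1 - 4) - I*√14 = 5*(-3) - I*√14 = -15 - I*√14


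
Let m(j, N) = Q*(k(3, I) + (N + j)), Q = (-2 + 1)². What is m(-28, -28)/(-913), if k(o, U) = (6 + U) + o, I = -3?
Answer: 50/913 ≈ 0.054765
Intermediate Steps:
k(o, U) = 6 + U + o
Q = 1 (Q = (-1)² = 1)
m(j, N) = 6 + N + j (m(j, N) = 1*((6 - 3 + 3) + (N + j)) = 1*(6 + (N + j)) = 1*(6 + N + j) = 6 + N + j)
m(-28, -28)/(-913) = (6 - 28 - 28)/(-913) = -50*(-1/913) = 50/913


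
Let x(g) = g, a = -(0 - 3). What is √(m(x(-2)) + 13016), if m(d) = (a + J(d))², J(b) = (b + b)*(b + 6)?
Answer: 3*√1465 ≈ 114.83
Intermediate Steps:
a = 3 (a = -1*(-3) = 3)
J(b) = 2*b*(6 + b) (J(b) = (2*b)*(6 + b) = 2*b*(6 + b))
m(d) = (3 + 2*d*(6 + d))²
√(m(x(-2)) + 13016) = √((3 + 2*(-2)*(6 - 2))² + 13016) = √((3 + 2*(-2)*4)² + 13016) = √((3 - 16)² + 13016) = √((-13)² + 13016) = √(169 + 13016) = √13185 = 3*√1465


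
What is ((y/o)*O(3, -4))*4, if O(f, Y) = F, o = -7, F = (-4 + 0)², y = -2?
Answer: 128/7 ≈ 18.286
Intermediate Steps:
F = 16 (F = (-4)² = 16)
O(f, Y) = 16
((y/o)*O(3, -4))*4 = (-2/(-7)*16)*4 = (-2*(-⅐)*16)*4 = ((2/7)*16)*4 = (32/7)*4 = 128/7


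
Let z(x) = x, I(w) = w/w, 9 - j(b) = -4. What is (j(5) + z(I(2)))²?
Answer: 196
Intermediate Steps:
j(b) = 13 (j(b) = 9 - 1*(-4) = 9 + 4 = 13)
I(w) = 1
(j(5) + z(I(2)))² = (13 + 1)² = 14² = 196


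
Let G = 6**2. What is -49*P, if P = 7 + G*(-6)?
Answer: 10241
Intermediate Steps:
G = 36
P = -209 (P = 7 + 36*(-6) = 7 - 216 = -209)
-49*P = -49*(-209) = 10241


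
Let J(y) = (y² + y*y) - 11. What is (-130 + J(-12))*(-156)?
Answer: -22932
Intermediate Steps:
J(y) = -11 + 2*y² (J(y) = (y² + y²) - 11 = 2*y² - 11 = -11 + 2*y²)
(-130 + J(-12))*(-156) = (-130 + (-11 + 2*(-12)²))*(-156) = (-130 + (-11 + 2*144))*(-156) = (-130 + (-11 + 288))*(-156) = (-130 + 277)*(-156) = 147*(-156) = -22932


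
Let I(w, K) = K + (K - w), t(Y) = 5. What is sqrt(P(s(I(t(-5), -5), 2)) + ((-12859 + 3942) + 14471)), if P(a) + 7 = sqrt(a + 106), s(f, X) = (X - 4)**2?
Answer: sqrt(5547 + sqrt(110)) ≈ 74.549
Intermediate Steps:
I(w, K) = -w + 2*K
s(f, X) = (-4 + X)**2
P(a) = -7 + sqrt(106 + a) (P(a) = -7 + sqrt(a + 106) = -7 + sqrt(106 + a))
sqrt(P(s(I(t(-5), -5), 2)) + ((-12859 + 3942) + 14471)) = sqrt((-7 + sqrt(106 + (-4 + 2)**2)) + ((-12859 + 3942) + 14471)) = sqrt((-7 + sqrt(106 + (-2)**2)) + (-8917 + 14471)) = sqrt((-7 + sqrt(106 + 4)) + 5554) = sqrt((-7 + sqrt(110)) + 5554) = sqrt(5547 + sqrt(110))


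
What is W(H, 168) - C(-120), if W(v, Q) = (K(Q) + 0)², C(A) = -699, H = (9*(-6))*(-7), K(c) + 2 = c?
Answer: 28255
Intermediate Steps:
K(c) = -2 + c
H = 378 (H = -54*(-7) = 378)
W(v, Q) = (-2 + Q)² (W(v, Q) = ((-2 + Q) + 0)² = (-2 + Q)²)
W(H, 168) - C(-120) = (-2 + 168)² - 1*(-699) = 166² + 699 = 27556 + 699 = 28255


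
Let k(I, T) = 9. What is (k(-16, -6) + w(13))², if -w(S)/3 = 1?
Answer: 36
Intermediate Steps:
w(S) = -3 (w(S) = -3*1 = -3)
(k(-16, -6) + w(13))² = (9 - 3)² = 6² = 36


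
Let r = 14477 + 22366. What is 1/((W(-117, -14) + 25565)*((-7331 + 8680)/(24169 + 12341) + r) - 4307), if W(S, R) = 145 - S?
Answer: 12170/11580251636721 ≈ 1.0509e-9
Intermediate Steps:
r = 36843
1/((W(-117, -14) + 25565)*((-7331 + 8680)/(24169 + 12341) + r) - 4307) = 1/(((145 - 1*(-117)) + 25565)*((-7331 + 8680)/(24169 + 12341) + 36843) - 4307) = 1/(((145 + 117) + 25565)*(1349/36510 + 36843) - 4307) = 1/((262 + 25565)*(1349*(1/36510) + 36843) - 4307) = 1/(25827*(1349/36510 + 36843) - 4307) = 1/(25827*(1345139279/36510) - 4307) = 1/(11580304052911/12170 - 4307) = 1/(11580251636721/12170) = 12170/11580251636721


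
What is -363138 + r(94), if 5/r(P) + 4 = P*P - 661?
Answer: -2967200593/8171 ≈ -3.6314e+5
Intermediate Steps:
r(P) = 5/(-665 + P²) (r(P) = 5/(-4 + (P*P - 661)) = 5/(-4 + (P² - 661)) = 5/(-4 + (-661 + P²)) = 5/(-665 + P²))
-363138 + r(94) = -363138 + 5/(-665 + 94²) = -363138 + 5/(-665 + 8836) = -363138 + 5/8171 = -2967200593/8171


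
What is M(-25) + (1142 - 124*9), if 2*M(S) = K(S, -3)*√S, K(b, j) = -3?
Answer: 26 - 15*I/2 ≈ 26.0 - 7.5*I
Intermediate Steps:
M(S) = -3*√S/2 (M(S) = (-3*√S)/2 = -3*√S/2)
M(-25) + (1142 - 124*9) = -15*I/2 + (1142 - 124*9) = -15*I/2 + (1142 - 1*1116) = -15*I/2 + (1142 - 1116) = -15*I/2 + 26 = 26 - 15*I/2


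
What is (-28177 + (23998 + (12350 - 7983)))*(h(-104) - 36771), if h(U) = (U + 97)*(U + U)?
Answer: -6639220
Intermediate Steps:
h(U) = 2*U*(97 + U) (h(U) = (97 + U)*(2*U) = 2*U*(97 + U))
(-28177 + (23998 + (12350 - 7983)))*(h(-104) - 36771) = (-28177 + (23998 + (12350 - 7983)))*(2*(-104)*(97 - 104) - 36771) = (-28177 + (23998 + 4367))*(2*(-104)*(-7) - 36771) = (-28177 + 28365)*(1456 - 36771) = 188*(-35315) = -6639220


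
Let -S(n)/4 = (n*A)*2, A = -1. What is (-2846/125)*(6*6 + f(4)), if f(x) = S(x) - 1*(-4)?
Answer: -204912/125 ≈ -1639.3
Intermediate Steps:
S(n) = 8*n (S(n) = -4*n*(-1)*2 = -4*(-n)*2 = -(-8)*n = 8*n)
f(x) = 4 + 8*x (f(x) = 8*x - 1*(-4) = 8*x + 4 = 4 + 8*x)
(-2846/125)*(6*6 + f(4)) = (-2846/125)*(6*6 + (4 + 8*4)) = (-2846*1/125)*(36 + (4 + 32)) = -2846*(36 + 36)/125 = -2846/125*72 = -204912/125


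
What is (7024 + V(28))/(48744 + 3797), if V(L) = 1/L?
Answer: 196673/1471148 ≈ 0.13369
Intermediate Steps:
(7024 + V(28))/(48744 + 3797) = (7024 + 1/28)/(48744 + 3797) = (7024 + 1/28)/52541 = (196673/28)*(1/52541) = 196673/1471148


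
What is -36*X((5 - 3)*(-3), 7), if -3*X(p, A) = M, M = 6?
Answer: 72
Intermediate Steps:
X(p, A) = -2 (X(p, A) = -⅓*6 = -2)
-36*X((5 - 3)*(-3), 7) = -36*(-2) = 72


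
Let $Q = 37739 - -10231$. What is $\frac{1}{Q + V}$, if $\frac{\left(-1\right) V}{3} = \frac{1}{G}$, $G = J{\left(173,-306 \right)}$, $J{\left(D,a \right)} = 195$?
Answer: $\frac{65}{3118049} \approx 2.0846 \cdot 10^{-5}$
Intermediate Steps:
$G = 195$
$Q = 47970$ ($Q = 37739 + 10231 = 47970$)
$V = - \frac{1}{65}$ ($V = - \frac{3}{195} = \left(-3\right) \frac{1}{195} = - \frac{1}{65} \approx -0.015385$)
$\frac{1}{Q + V} = \frac{1}{47970 - \frac{1}{65}} = \frac{1}{\frac{3118049}{65}} = \frac{65}{3118049}$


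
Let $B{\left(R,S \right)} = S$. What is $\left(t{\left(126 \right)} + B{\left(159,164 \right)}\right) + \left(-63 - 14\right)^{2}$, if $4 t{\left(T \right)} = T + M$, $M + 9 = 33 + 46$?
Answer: $6142$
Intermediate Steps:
$M = 70$ ($M = -9 + \left(33 + 46\right) = -9 + 79 = 70$)
$t{\left(T \right)} = \frac{35}{2} + \frac{T}{4}$ ($t{\left(T \right)} = \frac{T + 70}{4} = \frac{70 + T}{4} = \frac{35}{2} + \frac{T}{4}$)
$\left(t{\left(126 \right)} + B{\left(159,164 \right)}\right) + \left(-63 - 14\right)^{2} = \left(\left(\frac{35}{2} + \frac{1}{4} \cdot 126\right) + 164\right) + \left(-63 - 14\right)^{2} = \left(\left(\frac{35}{2} + \frac{63}{2}\right) + 164\right) + \left(-63 + \left(-25 + 11\right)\right)^{2} = \left(49 + 164\right) + \left(-63 - 14\right)^{2} = 213 + \left(-77\right)^{2} = 213 + 5929 = 6142$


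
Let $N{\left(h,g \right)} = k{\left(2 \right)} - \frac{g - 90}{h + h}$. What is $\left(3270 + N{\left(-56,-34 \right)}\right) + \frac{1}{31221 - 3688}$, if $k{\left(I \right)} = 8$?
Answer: $\frac{2526235377}{770924} \approx 3276.9$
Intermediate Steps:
$N{\left(h,g \right)} = 8 - \frac{-90 + g}{2 h}$ ($N{\left(h,g \right)} = 8 - \frac{g - 90}{h + h} = 8 - \frac{-90 + g}{2 h}$)
$\left(3270 + N{\left(-56,-34 \right)}\right) + \frac{1}{31221 - 3688} = \left(3270 + \frac{90 - -34 + 16 \left(-56\right)}{2 \left(-56\right)}\right) + \frac{1}{31221 - 3688} = \left(3270 + \frac{1}{2} \left(- \frac{1}{56}\right) \left(90 + 34 - 896\right)\right) + \frac{1}{27533} = \left(3270 + \frac{1}{2} \left(- \frac{1}{56}\right) \left(-772\right)\right) + \frac{1}{27533} = \left(3270 + \frac{193}{28}\right) + \frac{1}{27533} = \frac{91753}{28} + \frac{1}{27533} = \frac{2526235377}{770924}$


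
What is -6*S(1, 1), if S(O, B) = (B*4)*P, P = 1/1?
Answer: -24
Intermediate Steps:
P = 1
S(O, B) = 4*B (S(O, B) = (B*4)*1 = (4*B)*1 = 4*B)
-6*S(1, 1) = -24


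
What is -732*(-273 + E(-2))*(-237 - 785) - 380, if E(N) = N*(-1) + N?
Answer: -204232772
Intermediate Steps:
E(N) = 0 (E(N) = -N + N = 0)
-732*(-273 + E(-2))*(-237 - 785) - 380 = -732*(-273 + 0)*(-237 - 785) - 380 = -(-199836)*(-1022) - 380 = -732*279006 - 380 = -204232392 - 380 = -204232772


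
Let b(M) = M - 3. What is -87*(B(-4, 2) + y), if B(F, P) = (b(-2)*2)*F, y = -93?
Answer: 4611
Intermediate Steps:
b(M) = -3 + M
B(F, P) = -10*F (B(F, P) = ((-3 - 2)*2)*F = (-5*2)*F = -10*F)
-87*(B(-4, 2) + y) = -87*(-10*(-4) - 93) = -87*(40 - 93) = -87*(-53) = 4611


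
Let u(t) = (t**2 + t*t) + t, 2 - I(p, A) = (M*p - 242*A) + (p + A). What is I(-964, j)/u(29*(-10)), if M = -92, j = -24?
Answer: -46753/83955 ≈ -0.55688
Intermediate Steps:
I(p, A) = 2 + 91*p + 241*A (I(p, A) = 2 - ((-92*p - 242*A) + (p + A)) = 2 - ((-242*A - 92*p) + (A + p)) = 2 - (-241*A - 91*p) = 2 + (91*p + 241*A) = 2 + 91*p + 241*A)
u(t) = t + 2*t**2 (u(t) = (t**2 + t**2) + t = 2*t**2 + t = t + 2*t**2)
I(-964, j)/u(29*(-10)) = (2 + 91*(-964) + 241*(-24))/(((29*(-10))*(1 + 2*(29*(-10))))) = (2 - 87724 - 5784)/((-290*(1 + 2*(-290)))) = -93506*(-1/(290*(1 - 580))) = -93506/((-290*(-579))) = -93506/167910 = -93506*1/167910 = -46753/83955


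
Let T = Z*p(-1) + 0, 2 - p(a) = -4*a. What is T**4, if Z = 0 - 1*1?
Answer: 16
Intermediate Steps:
Z = -1 (Z = 0 - 1 = -1)
p(a) = 2 + 4*a (p(a) = 2 - (-4)*a = 2 + 4*a)
T = 2 (T = -(2 + 4*(-1)) + 0 = -(2 - 4) + 0 = -1*(-2) + 0 = 2 + 0 = 2)
T**4 = 2**4 = 16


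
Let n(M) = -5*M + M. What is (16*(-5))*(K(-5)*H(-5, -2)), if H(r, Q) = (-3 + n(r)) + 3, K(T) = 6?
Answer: -9600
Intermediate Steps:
n(M) = -4*M
H(r, Q) = -4*r (H(r, Q) = (-3 - 4*r) + 3 = -4*r)
(16*(-5))*(K(-5)*H(-5, -2)) = (16*(-5))*(6*(-4*(-5))) = -480*20 = -80*120 = -9600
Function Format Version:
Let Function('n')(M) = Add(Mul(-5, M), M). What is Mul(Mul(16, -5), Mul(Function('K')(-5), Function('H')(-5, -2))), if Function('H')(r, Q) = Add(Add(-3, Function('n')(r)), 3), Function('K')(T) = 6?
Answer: -9600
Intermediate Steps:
Function('n')(M) = Mul(-4, M)
Function('H')(r, Q) = Mul(-4, r) (Function('H')(r, Q) = Add(Add(-3, Mul(-4, r)), 3) = Mul(-4, r))
Mul(Mul(16, -5), Mul(Function('K')(-5), Function('H')(-5, -2))) = Mul(Mul(16, -5), Mul(6, Mul(-4, -5))) = Mul(-80, Mul(6, 20)) = Mul(-80, 120) = -9600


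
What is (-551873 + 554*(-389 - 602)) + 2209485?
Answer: 1108598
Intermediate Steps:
(-551873 + 554*(-389 - 602)) + 2209485 = (-551873 + 554*(-991)) + 2209485 = (-551873 - 549014) + 2209485 = -1100887 + 2209485 = 1108598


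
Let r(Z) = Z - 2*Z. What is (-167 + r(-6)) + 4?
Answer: -157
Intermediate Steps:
r(Z) = -Z
(-167 + r(-6)) + 4 = (-167 - 1*(-6)) + 4 = (-167 + 6) + 4 = -161 + 4 = -157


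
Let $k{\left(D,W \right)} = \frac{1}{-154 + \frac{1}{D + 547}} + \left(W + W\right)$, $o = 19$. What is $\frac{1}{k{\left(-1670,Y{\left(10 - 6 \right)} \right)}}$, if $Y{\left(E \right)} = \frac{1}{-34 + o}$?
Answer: $- \frac{2594145}{362731} \approx -7.1517$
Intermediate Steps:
$Y{\left(E \right)} = - \frac{1}{15}$ ($Y{\left(E \right)} = \frac{1}{-34 + 19} = \frac{1}{-15} = - \frac{1}{15}$)
$k{\left(D,W \right)} = \frac{1}{-154 + \frac{1}{547 + D}} + 2 W$
$\frac{1}{k{\left(-1670,Y{\left(10 - 6 \right)} \right)}} = \frac{1}{\frac{1}{84237 + 154 \left(-1670\right)} \left(-547 - -1670 + 168474 \left(- \frac{1}{15}\right) + 308 \left(-1670\right) \left(- \frac{1}{15}\right)\right)} = \frac{1}{\frac{1}{84237 - 257180} \left(-547 + 1670 - \frac{56158}{5} + \frac{102872}{3}\right)} = \frac{1}{\frac{1}{-172943} \cdot \frac{362731}{15}} = \frac{1}{\left(- \frac{1}{172943}\right) \frac{362731}{15}} = \frac{1}{- \frac{362731}{2594145}} = - \frac{2594145}{362731}$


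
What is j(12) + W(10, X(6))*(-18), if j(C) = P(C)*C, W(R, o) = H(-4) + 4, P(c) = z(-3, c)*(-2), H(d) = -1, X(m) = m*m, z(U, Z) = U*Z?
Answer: 810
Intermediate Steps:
X(m) = m**2
P(c) = 6*c (P(c) = -3*c*(-2) = 6*c)
W(R, o) = 3 (W(R, o) = -1 + 4 = 3)
j(C) = 6*C**2 (j(C) = (6*C)*C = 6*C**2)
j(12) + W(10, X(6))*(-18) = 6*12**2 + 3*(-18) = 6*144 - 54 = 864 - 54 = 810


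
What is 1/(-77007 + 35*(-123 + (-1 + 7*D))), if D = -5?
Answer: -1/82572 ≈ -1.2111e-5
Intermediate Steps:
1/(-77007 + 35*(-123 + (-1 + 7*D))) = 1/(-77007 + 35*(-123 + (-1 + 7*(-5)))) = 1/(-77007 + 35*(-123 + (-1 - 35))) = 1/(-77007 + 35*(-123 - 36)) = 1/(-77007 + 35*(-159)) = 1/(-77007 - 5565) = 1/(-82572) = -1/82572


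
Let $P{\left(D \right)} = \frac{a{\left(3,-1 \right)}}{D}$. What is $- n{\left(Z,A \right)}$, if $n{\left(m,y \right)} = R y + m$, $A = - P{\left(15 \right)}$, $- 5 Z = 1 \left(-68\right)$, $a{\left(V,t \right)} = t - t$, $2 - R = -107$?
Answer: $- \frac{68}{5} \approx -13.6$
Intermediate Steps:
$R = 109$ ($R = 2 - -107 = 2 + 107 = 109$)
$a{\left(V,t \right)} = 0$
$Z = \frac{68}{5}$ ($Z = - \frac{1 \left(-68\right)}{5} = \left(- \frac{1}{5}\right) \left(-68\right) = \frac{68}{5} \approx 13.6$)
$P{\left(D \right)} = 0$ ($P{\left(D \right)} = \frac{0}{D} = 0$)
$A = 0$ ($A = \left(-1\right) 0 = 0$)
$n{\left(m,y \right)} = m + 109 y$ ($n{\left(m,y \right)} = 109 y + m = m + 109 y$)
$- n{\left(Z,A \right)} = - (\frac{68}{5} + 109 \cdot 0) = - (\frac{68}{5} + 0) = \left(-1\right) \frac{68}{5} = - \frac{68}{5}$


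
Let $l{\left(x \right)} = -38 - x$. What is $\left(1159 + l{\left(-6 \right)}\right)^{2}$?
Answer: $1270129$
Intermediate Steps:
$\left(1159 + l{\left(-6 \right)}\right)^{2} = \left(1159 - 32\right)^{2} = 1127^{2} = 1270129$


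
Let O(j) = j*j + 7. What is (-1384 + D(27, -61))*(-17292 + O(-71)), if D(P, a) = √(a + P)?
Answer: 16945696 - 12244*I*√34 ≈ 1.6946e+7 - 71394.0*I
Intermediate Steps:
O(j) = 7 + j² (O(j) = j² + 7 = 7 + j²)
D(P, a) = √(P + a)
(-1384 + D(27, -61))*(-17292 + O(-71)) = (-1384 + √(27 - 61))*(-17292 + (7 + (-71)²)) = (-1384 + √(-34))*(-17292 + (7 + 5041)) = (-1384 + I*√34)*(-17292 + 5048) = (-1384 + I*√34)*(-12244) = 16945696 - 12244*I*√34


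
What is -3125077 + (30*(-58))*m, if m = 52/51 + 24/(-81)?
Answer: -478329341/153 ≈ -3.1263e+6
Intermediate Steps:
m = 332/459 (m = 52*(1/51) + 24*(-1/81) = 52/51 - 8/27 = 332/459 ≈ 0.72331)
-3125077 + (30*(-58))*m = -3125077 + (30*(-58))*(332/459) = -3125077 - 1740*332/459 = -3125077 - 192560/153 = -478329341/153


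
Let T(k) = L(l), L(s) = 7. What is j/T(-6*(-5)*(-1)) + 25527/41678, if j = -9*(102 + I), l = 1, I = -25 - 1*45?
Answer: -1689225/41678 ≈ -40.530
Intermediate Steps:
I = -70 (I = -25 - 45 = -70)
T(k) = 7
j = -288 (j = -9*(102 - 70) = -9*32 = -288)
j/T(-6*(-5)*(-1)) + 25527/41678 = -288/7 + 25527/41678 = -1689225/41678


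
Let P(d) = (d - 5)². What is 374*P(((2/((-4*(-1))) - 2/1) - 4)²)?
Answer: 1907587/8 ≈ 2.3845e+5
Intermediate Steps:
P(d) = (-5 + d)²
374*P(((2/((-4*(-1))) - 2/1) - 4)²) = 374*(-5 + ((2/((-4*(-1))) - 2/1) - 4)²)² = 374*(-5 + ((2/4 - 2*1) - 4)²)² = 374*(-5 + ((2*(¼) - 2) - 4)²)² = 374*(-5 + ((½ - 2) - 4)²)² = 374*(-5 + (-3/2 - 4)²)² = 374*(-5 + (-11/2)²)² = 374*(-5 + 121/4)² = 374*(101/4)² = 374*(10201/16) = 1907587/8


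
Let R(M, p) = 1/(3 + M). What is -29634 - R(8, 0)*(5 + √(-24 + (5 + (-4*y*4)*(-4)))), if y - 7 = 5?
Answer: -325979/11 - √749/11 ≈ -29637.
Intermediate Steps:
y = 12 (y = 7 + 5 = 12)
-29634 - R(8, 0)*(5 + √(-24 + (5 + (-4*y*4)*(-4)))) = -29634 - (5 + √(-24 + (5 + (-4*12*4)*(-4))))/(3 + 8) = -29634 - (5 + √(-24 + (5 - 48*4*(-4))))/11 = -29634 - (5 + √(-24 + (5 - 192*(-4))))/11 = -29634 - (5 + √(-24 + (5 + 768)))/11 = -29634 - (5 + √(-24 + 773))/11 = -29634 - (5 + √749)/11 = -29634 - (5/11 + √749/11) = -29634 + (-5/11 - √749/11) = -325979/11 - √749/11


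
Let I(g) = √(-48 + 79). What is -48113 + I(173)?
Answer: -48113 + √31 ≈ -48107.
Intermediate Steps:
I(g) = √31
-48113 + I(173) = -48113 + √31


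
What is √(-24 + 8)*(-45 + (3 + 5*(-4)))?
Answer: -248*I ≈ -248.0*I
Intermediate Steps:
√(-24 + 8)*(-45 + (3 + 5*(-4))) = √(-16)*(-45 + (3 - 20)) = (4*I)*(-45 - 17) = (4*I)*(-62) = -248*I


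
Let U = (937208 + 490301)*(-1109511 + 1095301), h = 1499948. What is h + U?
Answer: -20283402942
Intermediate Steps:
U = -20284902890 (U = 1427509*(-14210) = -20284902890)
h + U = 1499948 - 20284902890 = -20283402942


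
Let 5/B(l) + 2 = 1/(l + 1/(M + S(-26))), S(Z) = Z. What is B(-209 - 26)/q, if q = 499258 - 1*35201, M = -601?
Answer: -736730/137044849183 ≈ -5.3758e-6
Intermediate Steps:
B(l) = 5/(-2 + 1/(-1/627 + l)) (B(l) = 5/(-2 + 1/(l + 1/(-601 - 26))) = 5/(-2 + 1/(l + 1/(-627))) = 5/(-2 + 1/(l - 1/627)) = 5/(-2 + 1/(-1/627 + l)))
q = 464057 (q = 499258 - 35201 = 464057)
B(-209 - 26)/q = (5*(-1 + 627*(-209 - 26))/(629 - 1254*(-209 - 26)))/464057 = (5*(-1 + 627*(-235))/(629 - 1254*(-235)))*(1/464057) = (5*(-1 - 147345)/(629 + 294690))*(1/464057) = (5*(-147346)/295319)*(1/464057) = (5*(1/295319)*(-147346))*(1/464057) = -736730/295319*1/464057 = -736730/137044849183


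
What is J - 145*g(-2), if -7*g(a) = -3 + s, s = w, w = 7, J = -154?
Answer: -498/7 ≈ -71.143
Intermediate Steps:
s = 7
g(a) = -4/7 (g(a) = -(-3 + 7)/7 = -1/7*4 = -4/7)
J - 145*g(-2) = -154 - 145*(-4/7) = -154 + 580/7 = -498/7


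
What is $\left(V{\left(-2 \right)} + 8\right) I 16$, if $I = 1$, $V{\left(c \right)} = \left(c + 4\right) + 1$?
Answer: $176$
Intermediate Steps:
$V{\left(c \right)} = 5 + c$ ($V{\left(c \right)} = \left(4 + c\right) + 1 = 5 + c$)
$\left(V{\left(-2 \right)} + 8\right) I 16 = \left(\left(5 - 2\right) + 8\right) 1 \cdot 16 = \left(3 + 8\right) 1 \cdot 16 = 11 \cdot 1 \cdot 16 = 11 \cdot 16 = 176$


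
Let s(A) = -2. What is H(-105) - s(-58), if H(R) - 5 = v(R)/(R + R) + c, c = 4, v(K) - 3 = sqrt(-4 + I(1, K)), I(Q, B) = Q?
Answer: 769/70 - I*sqrt(3)/210 ≈ 10.986 - 0.0082479*I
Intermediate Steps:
v(K) = 3 + I*sqrt(3) (v(K) = 3 + sqrt(-4 + 1) = 3 + sqrt(-3) = 3 + I*sqrt(3))
H(R) = 9 + (3 + I*sqrt(3))/(2*R) (H(R) = 5 + ((3 + I*sqrt(3))/(R + R) + 4) = 5 + ((3 + I*sqrt(3))/((2*R)) + 4) = 5 + ((1/(2*R))*(3 + I*sqrt(3)) + 4) = 5 + ((3 + I*sqrt(3))/(2*R) + 4) = 5 + (4 + (3 + I*sqrt(3))/(2*R)) = 9 + (3 + I*sqrt(3))/(2*R))
H(-105) - s(-58) = (1/2)*(3 + 18*(-105) + I*sqrt(3))/(-105) - 1*(-2) = (1/2)*(-1/105)*(3 - 1890 + I*sqrt(3)) + 2 = (1/2)*(-1/105)*(-1887 + I*sqrt(3)) + 2 = (629/70 - I*sqrt(3)/210) + 2 = 769/70 - I*sqrt(3)/210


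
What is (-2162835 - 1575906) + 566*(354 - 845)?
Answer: -4016647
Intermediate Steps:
(-2162835 - 1575906) + 566*(354 - 845) = -3738741 + 566*(-491) = -3738741 - 277906 = -4016647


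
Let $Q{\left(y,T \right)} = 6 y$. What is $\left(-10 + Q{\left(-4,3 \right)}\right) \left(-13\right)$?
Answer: $442$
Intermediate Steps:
$\left(-10 + Q{\left(-4,3 \right)}\right) \left(-13\right) = \left(-10 + 6 \left(-4\right)\right) \left(-13\right) = \left(-10 - 24\right) \left(-13\right) = \left(-34\right) \left(-13\right) = 442$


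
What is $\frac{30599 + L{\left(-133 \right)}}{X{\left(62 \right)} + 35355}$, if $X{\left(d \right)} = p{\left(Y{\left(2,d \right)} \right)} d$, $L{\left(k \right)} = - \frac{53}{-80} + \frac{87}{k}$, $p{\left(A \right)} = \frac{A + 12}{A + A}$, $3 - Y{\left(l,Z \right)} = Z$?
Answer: $\frac{19208833491}{22209957280} \approx 0.86487$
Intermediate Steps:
$Y{\left(l,Z \right)} = 3 - Z$
$p{\left(A \right)} = \frac{12 + A}{2 A}$
$L{\left(k \right)} = \frac{53}{80} + \frac{87}{k}$ ($L{\left(k \right)} = \left(-53\right) \left(- \frac{1}{80}\right) + \frac{87}{k} = \frac{53}{80} + \frac{87}{k}$)
$X{\left(d \right)} = \frac{d \left(15 - d\right)}{2 \left(3 - d\right)}$ ($X{\left(d \right)} = \frac{12 - \left(-3 + d\right)}{2 \left(3 - d\right)} d = \frac{15 - d}{2 \left(3 - d\right)} d = \frac{d \left(15 - d\right)}{2 \left(3 - d\right)}$)
$\frac{30599 + L{\left(-133 \right)}}{X{\left(62 \right)} + 35355} = \frac{30599 + \left(\frac{53}{80} + \frac{87}{-133}\right)}{\frac{1}{2} \cdot 62 \frac{1}{-3 + 62} \left(-15 + 62\right) + 35355} = \frac{30599 + \left(\frac{53}{80} + 87 \left(- \frac{1}{133}\right)\right)}{\frac{1}{2} \cdot 62 \cdot \frac{1}{59} \cdot 47 + 35355} = \frac{30599 + \left(\frac{53}{80} - \frac{87}{133}\right)}{\frac{1}{2} \cdot 62 \cdot \frac{1}{59} \cdot 47 + 35355} = \frac{30599 + \frac{89}{10640}}{\frac{1457}{59} + 35355} = \frac{325573449}{10640 \cdot \frac{2087402}{59}} = \frac{325573449}{10640} \cdot \frac{59}{2087402} = \frac{19208833491}{22209957280}$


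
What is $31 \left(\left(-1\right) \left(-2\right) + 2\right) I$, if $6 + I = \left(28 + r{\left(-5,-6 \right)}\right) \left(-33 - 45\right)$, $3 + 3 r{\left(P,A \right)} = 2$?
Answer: $-268336$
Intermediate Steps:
$r{\left(P,A \right)} = - \frac{1}{3}$ ($r{\left(P,A \right)} = -1 + \frac{1}{3} \cdot 2 = -1 + \frac{2}{3} = - \frac{1}{3}$)
$I = -2164$ ($I = -6 + \left(28 - \frac{1}{3}\right) \left(-33 - 45\right) = -6 + \frac{83}{3} \left(-78\right) = -6 - 2158 = -2164$)
$31 \left(\left(-1\right) \left(-2\right) + 2\right) I = 31 \left(\left(-1\right) \left(-2\right) + 2\right) \left(-2164\right) = 31 \left(2 + 2\right) \left(-2164\right) = 31 \cdot 4 \left(-2164\right) = 124 \left(-2164\right) = -268336$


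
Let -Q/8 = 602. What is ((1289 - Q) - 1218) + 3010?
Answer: 7897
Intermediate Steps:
Q = -4816 (Q = -8*602 = -4816)
((1289 - Q) - 1218) + 3010 = ((1289 - 1*(-4816)) - 1218) + 3010 = ((1289 + 4816) - 1218) + 3010 = (6105 - 1218) + 3010 = 4887 + 3010 = 7897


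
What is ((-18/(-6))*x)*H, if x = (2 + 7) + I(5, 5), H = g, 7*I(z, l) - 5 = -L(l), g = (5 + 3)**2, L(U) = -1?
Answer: 13248/7 ≈ 1892.6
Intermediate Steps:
g = 64 (g = 8**2 = 64)
I(z, l) = 6/7 (I(z, l) = 5/7 + (-1*(-1))/7 = 5/7 + (1/7)*1 = 5/7 + 1/7 = 6/7)
H = 64
x = 69/7 (x = (2 + 7) + 6/7 = 9 + 6/7 = 69/7 ≈ 9.8571)
((-18/(-6))*x)*H = (-18/(-6)*(69/7))*64 = (-18*(-1/6)*(69/7))*64 = (3*(69/7))*64 = (207/7)*64 = 13248/7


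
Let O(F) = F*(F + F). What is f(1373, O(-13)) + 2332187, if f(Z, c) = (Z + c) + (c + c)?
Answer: 2334574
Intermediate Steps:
O(F) = 2*F² (O(F) = F*(2*F) = 2*F²)
f(Z, c) = Z + 3*c (f(Z, c) = (Z + c) + 2*c = Z + 3*c)
f(1373, O(-13)) + 2332187 = (1373 + 3*(2*(-13)²)) + 2332187 = (1373 + 3*(2*169)) + 2332187 = (1373 + 3*338) + 2332187 = (1373 + 1014) + 2332187 = 2387 + 2332187 = 2334574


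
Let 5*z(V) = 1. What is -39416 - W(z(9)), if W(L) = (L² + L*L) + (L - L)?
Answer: -985402/25 ≈ -39416.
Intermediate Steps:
z(V) = ⅕ (z(V) = (⅕)*1 = ⅕)
W(L) = 2*L² (W(L) = (L² + L²) + 0 = 2*L² + 0 = 2*L²)
-39416 - W(z(9)) = -39416 - 2*(⅕)² = -39416 - 2/25 = -985402/25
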